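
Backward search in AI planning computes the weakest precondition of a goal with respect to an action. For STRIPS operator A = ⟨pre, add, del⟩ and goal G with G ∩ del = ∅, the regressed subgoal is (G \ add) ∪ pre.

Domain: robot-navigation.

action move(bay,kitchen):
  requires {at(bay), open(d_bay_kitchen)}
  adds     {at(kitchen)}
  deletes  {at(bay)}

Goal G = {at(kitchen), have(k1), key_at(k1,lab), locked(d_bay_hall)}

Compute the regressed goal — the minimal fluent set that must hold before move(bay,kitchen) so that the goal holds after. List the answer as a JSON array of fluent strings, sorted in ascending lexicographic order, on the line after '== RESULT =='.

Regress:
  G ∩ del = {}  (empty — regression defined)
  G \ add = {at(kitchen), have(k1), key_at(k1,lab), locked(d_bay_hall)} \ {at(kitchen)} = {have(k1), key_at(k1,lab), locked(d_bay_hall)}
  ∪ pre   = {have(k1), key_at(k1,lab), locked(d_bay_hall)} ∪ {at(bay), open(d_bay_kitchen)}
          = {at(bay), have(k1), key_at(k1,lab), locked(d_bay_hall), open(d_bay_kitchen)}

== RESULT ==
["at(bay)", "have(k1)", "key_at(k1,lab)", "locked(d_bay_hall)", "open(d_bay_kitchen)"]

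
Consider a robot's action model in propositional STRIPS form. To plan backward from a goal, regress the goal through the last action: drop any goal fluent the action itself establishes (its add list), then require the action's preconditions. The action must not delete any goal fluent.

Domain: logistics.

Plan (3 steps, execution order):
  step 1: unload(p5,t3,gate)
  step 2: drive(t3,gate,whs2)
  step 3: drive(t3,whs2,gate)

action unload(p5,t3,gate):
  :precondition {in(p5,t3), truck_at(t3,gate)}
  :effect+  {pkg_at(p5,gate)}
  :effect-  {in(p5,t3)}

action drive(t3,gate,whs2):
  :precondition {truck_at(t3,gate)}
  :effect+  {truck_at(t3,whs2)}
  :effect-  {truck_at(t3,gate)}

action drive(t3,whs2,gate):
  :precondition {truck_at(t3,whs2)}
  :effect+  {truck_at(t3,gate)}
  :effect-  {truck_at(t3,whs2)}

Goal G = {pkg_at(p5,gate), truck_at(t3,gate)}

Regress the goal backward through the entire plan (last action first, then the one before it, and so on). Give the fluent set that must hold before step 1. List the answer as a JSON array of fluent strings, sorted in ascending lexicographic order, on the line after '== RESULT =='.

Work backward from the goal:
  through step 3 (drive(t3,whs2,gate)): drop {truck_at(t3,gate)}, keep {pkg_at(p5,gate)}, require {truck_at(t3,whs2)}
    → {pkg_at(p5,gate), truck_at(t3,whs2)}
  through step 2 (drive(t3,gate,whs2)): drop {truck_at(t3,whs2)}, keep {pkg_at(p5,gate)}, require {truck_at(t3,gate)}
    → {pkg_at(p5,gate), truck_at(t3,gate)}
  through step 1 (unload(p5,t3,gate)): drop {pkg_at(p5,gate)}, keep {truck_at(t3,gate)}, require {in(p5,t3), truck_at(t3,gate)}
    → {in(p5,t3), truck_at(t3,gate)}

== RESULT ==
["in(p5,t3)", "truck_at(t3,gate)"]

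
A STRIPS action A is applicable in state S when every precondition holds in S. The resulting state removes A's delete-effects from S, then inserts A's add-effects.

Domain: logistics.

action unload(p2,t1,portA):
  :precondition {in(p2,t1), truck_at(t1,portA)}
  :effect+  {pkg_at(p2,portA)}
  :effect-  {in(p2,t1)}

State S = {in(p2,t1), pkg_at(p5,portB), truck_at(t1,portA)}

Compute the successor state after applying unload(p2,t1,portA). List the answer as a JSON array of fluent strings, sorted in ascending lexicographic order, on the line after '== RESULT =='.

Progress:
  pre ⊆ S: {in(p2,t1), truck_at(t1,portA)} ⊆ S  — applicable
  S \ del = {pkg_at(p5,portB), truck_at(t1,portA)}
  ∪ add   = {pkg_at(p2,portA), pkg_at(p5,portB), truck_at(t1,portA)}

== RESULT ==
["pkg_at(p2,portA)", "pkg_at(p5,portB)", "truck_at(t1,portA)"]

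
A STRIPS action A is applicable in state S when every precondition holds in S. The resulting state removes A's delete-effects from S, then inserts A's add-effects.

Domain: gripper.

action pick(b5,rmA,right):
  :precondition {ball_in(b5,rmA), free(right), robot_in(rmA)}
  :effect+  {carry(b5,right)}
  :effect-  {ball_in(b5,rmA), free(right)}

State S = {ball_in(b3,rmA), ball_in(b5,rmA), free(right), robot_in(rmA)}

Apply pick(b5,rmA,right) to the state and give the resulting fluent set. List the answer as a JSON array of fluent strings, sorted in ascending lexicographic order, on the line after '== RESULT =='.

Progress:
  pre ⊆ S: {ball_in(b5,rmA), free(right), robot_in(rmA)} ⊆ S  — applicable
  S \ del = {ball_in(b3,rmA), robot_in(rmA)}
  ∪ add   = {ball_in(b3,rmA), carry(b5,right), robot_in(rmA)}

== RESULT ==
["ball_in(b3,rmA)", "carry(b5,right)", "robot_in(rmA)"]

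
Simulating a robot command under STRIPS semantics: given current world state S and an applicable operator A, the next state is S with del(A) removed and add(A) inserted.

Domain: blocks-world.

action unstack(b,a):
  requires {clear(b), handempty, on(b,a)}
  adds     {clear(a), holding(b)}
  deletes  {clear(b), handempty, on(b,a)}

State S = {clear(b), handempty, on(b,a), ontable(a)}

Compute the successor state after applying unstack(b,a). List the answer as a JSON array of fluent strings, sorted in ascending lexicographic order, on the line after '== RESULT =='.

Progress:
  pre ⊆ S: {clear(b), handempty, on(b,a)} ⊆ S  — applicable
  S \ del = {ontable(a)}
  ∪ add   = {clear(a), holding(b), ontable(a)}

== RESULT ==
["clear(a)", "holding(b)", "ontable(a)"]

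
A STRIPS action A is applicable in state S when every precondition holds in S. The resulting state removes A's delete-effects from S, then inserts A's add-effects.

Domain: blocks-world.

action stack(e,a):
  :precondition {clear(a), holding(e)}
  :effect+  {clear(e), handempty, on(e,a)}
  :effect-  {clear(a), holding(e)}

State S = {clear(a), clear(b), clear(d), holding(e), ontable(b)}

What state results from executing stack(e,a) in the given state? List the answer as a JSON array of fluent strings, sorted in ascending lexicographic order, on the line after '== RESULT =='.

Compute (S \ del) ∪ add:
  pre ⊆ S: {clear(a), holding(e)} ⊆ S  — applicable
  S \ del = {clear(b), clear(d), ontable(b)}
  ∪ add   = {clear(b), clear(d), clear(e), handempty, on(e,a), ontable(b)}

== RESULT ==
["clear(b)", "clear(d)", "clear(e)", "handempty", "on(e,a)", "ontable(b)"]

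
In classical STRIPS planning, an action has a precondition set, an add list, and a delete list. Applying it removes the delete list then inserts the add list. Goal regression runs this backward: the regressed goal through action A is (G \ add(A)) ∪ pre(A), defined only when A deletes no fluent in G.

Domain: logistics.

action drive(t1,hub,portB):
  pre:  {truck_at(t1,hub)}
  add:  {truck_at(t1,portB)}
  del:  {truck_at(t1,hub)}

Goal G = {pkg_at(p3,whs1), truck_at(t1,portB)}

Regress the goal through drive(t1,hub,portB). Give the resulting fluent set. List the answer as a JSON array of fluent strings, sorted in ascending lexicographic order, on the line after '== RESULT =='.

Regress:
  G ∩ del = {}  (empty — regression defined)
  G \ add = {pkg_at(p3,whs1), truck_at(t1,portB)} \ {truck_at(t1,portB)} = {pkg_at(p3,whs1)}
  ∪ pre   = {pkg_at(p3,whs1)} ∪ {truck_at(t1,hub)}
          = {pkg_at(p3,whs1), truck_at(t1,hub)}

== RESULT ==
["pkg_at(p3,whs1)", "truck_at(t1,hub)"]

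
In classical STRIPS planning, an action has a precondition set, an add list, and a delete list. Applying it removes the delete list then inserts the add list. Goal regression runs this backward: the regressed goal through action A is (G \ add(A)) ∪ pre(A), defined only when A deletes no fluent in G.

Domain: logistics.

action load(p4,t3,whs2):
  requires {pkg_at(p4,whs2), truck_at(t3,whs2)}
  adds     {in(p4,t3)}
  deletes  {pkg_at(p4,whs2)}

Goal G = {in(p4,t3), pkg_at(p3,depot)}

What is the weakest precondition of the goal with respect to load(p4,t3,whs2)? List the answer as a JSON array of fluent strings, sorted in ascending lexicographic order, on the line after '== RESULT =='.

Regress:
  G ∩ del = {}  (empty — regression defined)
  G \ add = {in(p4,t3), pkg_at(p3,depot)} \ {in(p4,t3)} = {pkg_at(p3,depot)}
  ∪ pre   = {pkg_at(p3,depot)} ∪ {pkg_at(p4,whs2), truck_at(t3,whs2)}
          = {pkg_at(p3,depot), pkg_at(p4,whs2), truck_at(t3,whs2)}

== RESULT ==
["pkg_at(p3,depot)", "pkg_at(p4,whs2)", "truck_at(t3,whs2)"]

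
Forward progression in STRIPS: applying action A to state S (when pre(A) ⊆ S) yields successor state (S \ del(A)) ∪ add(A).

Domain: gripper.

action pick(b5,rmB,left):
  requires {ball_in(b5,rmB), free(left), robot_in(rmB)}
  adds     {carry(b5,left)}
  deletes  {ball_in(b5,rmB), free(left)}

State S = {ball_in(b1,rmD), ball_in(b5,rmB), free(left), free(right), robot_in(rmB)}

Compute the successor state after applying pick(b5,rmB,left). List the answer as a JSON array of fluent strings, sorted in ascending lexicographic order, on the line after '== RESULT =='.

Progress:
  pre ⊆ S: {ball_in(b5,rmB), free(left), robot_in(rmB)} ⊆ S  — applicable
  S \ del = {ball_in(b1,rmD), free(right), robot_in(rmB)}
  ∪ add   = {ball_in(b1,rmD), carry(b5,left), free(right), robot_in(rmB)}

== RESULT ==
["ball_in(b1,rmD)", "carry(b5,left)", "free(right)", "robot_in(rmB)"]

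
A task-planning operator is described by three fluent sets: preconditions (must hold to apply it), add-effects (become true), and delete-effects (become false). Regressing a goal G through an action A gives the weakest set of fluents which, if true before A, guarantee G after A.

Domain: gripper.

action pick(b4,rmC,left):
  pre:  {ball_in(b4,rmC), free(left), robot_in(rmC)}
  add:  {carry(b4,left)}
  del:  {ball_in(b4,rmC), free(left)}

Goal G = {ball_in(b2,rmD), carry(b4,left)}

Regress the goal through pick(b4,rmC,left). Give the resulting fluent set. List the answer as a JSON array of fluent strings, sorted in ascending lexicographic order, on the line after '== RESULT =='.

Regress:
  G ∩ del = {}  (empty — regression defined)
  G \ add = {ball_in(b2,rmD), carry(b4,left)} \ {carry(b4,left)} = {ball_in(b2,rmD)}
  ∪ pre   = {ball_in(b2,rmD)} ∪ {ball_in(b4,rmC), free(left), robot_in(rmC)}
          = {ball_in(b2,rmD), ball_in(b4,rmC), free(left), robot_in(rmC)}

== RESULT ==
["ball_in(b2,rmD)", "ball_in(b4,rmC)", "free(left)", "robot_in(rmC)"]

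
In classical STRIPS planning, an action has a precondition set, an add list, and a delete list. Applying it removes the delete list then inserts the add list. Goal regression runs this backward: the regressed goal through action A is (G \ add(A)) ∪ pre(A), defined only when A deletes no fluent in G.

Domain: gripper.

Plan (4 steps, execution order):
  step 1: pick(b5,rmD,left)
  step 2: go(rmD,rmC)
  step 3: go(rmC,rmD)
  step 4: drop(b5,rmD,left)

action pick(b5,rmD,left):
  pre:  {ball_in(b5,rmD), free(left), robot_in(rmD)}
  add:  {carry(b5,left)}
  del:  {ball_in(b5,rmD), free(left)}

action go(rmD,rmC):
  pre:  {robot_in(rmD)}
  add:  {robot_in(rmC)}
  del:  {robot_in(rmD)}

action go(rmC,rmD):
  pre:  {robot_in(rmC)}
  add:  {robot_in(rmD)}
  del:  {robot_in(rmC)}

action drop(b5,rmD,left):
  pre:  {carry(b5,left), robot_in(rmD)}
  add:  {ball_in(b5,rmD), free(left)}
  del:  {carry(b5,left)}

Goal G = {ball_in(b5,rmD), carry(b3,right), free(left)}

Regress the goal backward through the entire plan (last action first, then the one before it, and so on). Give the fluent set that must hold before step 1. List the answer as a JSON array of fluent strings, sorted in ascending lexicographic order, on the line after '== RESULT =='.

Regress step by step:
  through step 4 (drop(b5,rmD,left)): drop {ball_in(b5,rmD), free(left)}, keep {carry(b3,right)}, require {carry(b5,left), robot_in(rmD)}
    → {carry(b3,right), carry(b5,left), robot_in(rmD)}
  through step 3 (go(rmC,rmD)): drop {robot_in(rmD)}, keep {carry(b3,right), carry(b5,left)}, require {robot_in(rmC)}
    → {carry(b3,right), carry(b5,left), robot_in(rmC)}
  through step 2 (go(rmD,rmC)): drop {robot_in(rmC)}, keep {carry(b3,right), carry(b5,left)}, require {robot_in(rmD)}
    → {carry(b3,right), carry(b5,left), robot_in(rmD)}
  through step 1 (pick(b5,rmD,left)): drop {carry(b5,left)}, keep {carry(b3,right), robot_in(rmD)}, require {ball_in(b5,rmD), free(left), robot_in(rmD)}
    → {ball_in(b5,rmD), carry(b3,right), free(left), robot_in(rmD)}

== RESULT ==
["ball_in(b5,rmD)", "carry(b3,right)", "free(left)", "robot_in(rmD)"]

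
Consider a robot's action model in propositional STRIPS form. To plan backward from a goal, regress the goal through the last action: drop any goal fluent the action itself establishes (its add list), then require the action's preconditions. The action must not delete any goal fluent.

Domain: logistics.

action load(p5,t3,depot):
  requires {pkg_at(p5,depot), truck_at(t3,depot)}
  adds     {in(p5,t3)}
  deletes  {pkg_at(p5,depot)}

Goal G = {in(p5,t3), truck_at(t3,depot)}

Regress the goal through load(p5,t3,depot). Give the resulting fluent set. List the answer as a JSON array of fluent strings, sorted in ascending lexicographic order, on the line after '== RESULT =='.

Regress:
  G ∩ del = {}  (empty — regression defined)
  G \ add = {in(p5,t3), truck_at(t3,depot)} \ {in(p5,t3)} = {truck_at(t3,depot)}
  ∪ pre   = {truck_at(t3,depot)} ∪ {pkg_at(p5,depot), truck_at(t3,depot)}
          = {pkg_at(p5,depot), truck_at(t3,depot)}

== RESULT ==
["pkg_at(p5,depot)", "truck_at(t3,depot)"]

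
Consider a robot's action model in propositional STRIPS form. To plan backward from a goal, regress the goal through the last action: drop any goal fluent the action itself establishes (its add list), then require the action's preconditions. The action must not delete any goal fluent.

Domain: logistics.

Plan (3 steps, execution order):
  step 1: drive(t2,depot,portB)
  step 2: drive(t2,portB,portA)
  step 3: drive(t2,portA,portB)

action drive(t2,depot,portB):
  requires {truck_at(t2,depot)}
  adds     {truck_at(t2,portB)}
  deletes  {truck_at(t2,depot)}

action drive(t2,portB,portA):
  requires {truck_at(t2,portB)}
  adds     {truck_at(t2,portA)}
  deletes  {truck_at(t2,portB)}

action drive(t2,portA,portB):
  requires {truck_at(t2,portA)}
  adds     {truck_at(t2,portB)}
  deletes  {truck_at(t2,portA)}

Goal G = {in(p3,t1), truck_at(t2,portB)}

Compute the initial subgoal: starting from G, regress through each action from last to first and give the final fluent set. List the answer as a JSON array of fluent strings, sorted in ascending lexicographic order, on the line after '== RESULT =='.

Work backward from the goal:
  through step 3 (drive(t2,portA,portB)): drop {truck_at(t2,portB)}, keep {in(p3,t1)}, require {truck_at(t2,portA)}
    → {in(p3,t1), truck_at(t2,portA)}
  through step 2 (drive(t2,portB,portA)): drop {truck_at(t2,portA)}, keep {in(p3,t1)}, require {truck_at(t2,portB)}
    → {in(p3,t1), truck_at(t2,portB)}
  through step 1 (drive(t2,depot,portB)): drop {truck_at(t2,portB)}, keep {in(p3,t1)}, require {truck_at(t2,depot)}
    → {in(p3,t1), truck_at(t2,depot)}

== RESULT ==
["in(p3,t1)", "truck_at(t2,depot)"]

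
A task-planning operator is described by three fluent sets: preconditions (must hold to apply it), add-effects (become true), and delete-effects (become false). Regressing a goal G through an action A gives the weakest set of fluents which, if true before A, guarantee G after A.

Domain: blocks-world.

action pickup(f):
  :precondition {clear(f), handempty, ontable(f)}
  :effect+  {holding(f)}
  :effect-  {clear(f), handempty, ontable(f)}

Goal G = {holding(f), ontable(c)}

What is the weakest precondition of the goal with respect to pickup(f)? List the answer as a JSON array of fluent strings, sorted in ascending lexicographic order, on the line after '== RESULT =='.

Compute (G \ add) ∪ pre:
  G ∩ del = {}  (empty — regression defined)
  G \ add = {holding(f), ontable(c)} \ {holding(f)} = {ontable(c)}
  ∪ pre   = {ontable(c)} ∪ {clear(f), handempty, ontable(f)}
          = {clear(f), handempty, ontable(c), ontable(f)}

== RESULT ==
["clear(f)", "handempty", "ontable(c)", "ontable(f)"]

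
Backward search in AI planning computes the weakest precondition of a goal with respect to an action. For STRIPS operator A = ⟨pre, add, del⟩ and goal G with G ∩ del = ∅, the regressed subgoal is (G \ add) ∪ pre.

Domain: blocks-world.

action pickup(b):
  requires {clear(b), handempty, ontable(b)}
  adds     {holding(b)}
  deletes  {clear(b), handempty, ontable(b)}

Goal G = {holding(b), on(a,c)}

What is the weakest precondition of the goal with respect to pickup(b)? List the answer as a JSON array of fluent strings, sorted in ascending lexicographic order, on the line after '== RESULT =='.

Regress:
  G ∩ del = {}  (empty — regression defined)
  G \ add = {holding(b), on(a,c)} \ {holding(b)} = {on(a,c)}
  ∪ pre   = {on(a,c)} ∪ {clear(b), handempty, ontable(b)}
          = {clear(b), handempty, on(a,c), ontable(b)}

== RESULT ==
["clear(b)", "handempty", "on(a,c)", "ontable(b)"]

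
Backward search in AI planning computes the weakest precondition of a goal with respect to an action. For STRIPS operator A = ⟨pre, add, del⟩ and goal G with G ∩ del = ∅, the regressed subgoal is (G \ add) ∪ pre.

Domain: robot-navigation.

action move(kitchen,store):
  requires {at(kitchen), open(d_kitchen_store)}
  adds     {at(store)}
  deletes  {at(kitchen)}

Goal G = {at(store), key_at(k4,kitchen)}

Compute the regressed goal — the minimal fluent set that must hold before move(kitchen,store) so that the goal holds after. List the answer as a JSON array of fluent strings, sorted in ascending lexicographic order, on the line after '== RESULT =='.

Compute (G \ add) ∪ pre:
  G ∩ del = {}  (empty — regression defined)
  G \ add = {at(store), key_at(k4,kitchen)} \ {at(store)} = {key_at(k4,kitchen)}
  ∪ pre   = {key_at(k4,kitchen)} ∪ {at(kitchen), open(d_kitchen_store)}
          = {at(kitchen), key_at(k4,kitchen), open(d_kitchen_store)}

== RESULT ==
["at(kitchen)", "key_at(k4,kitchen)", "open(d_kitchen_store)"]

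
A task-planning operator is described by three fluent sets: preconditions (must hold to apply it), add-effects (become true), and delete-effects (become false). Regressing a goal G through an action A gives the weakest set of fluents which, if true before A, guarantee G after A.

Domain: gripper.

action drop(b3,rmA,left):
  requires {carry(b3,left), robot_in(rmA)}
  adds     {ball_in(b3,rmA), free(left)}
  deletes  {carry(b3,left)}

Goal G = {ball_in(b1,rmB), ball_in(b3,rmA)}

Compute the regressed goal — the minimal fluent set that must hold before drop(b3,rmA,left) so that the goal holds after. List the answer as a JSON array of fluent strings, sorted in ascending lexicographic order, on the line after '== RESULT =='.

Compute (G \ add) ∪ pre:
  G ∩ del = {}  (empty — regression defined)
  G \ add = {ball_in(b1,rmB), ball_in(b3,rmA)} \ {ball_in(b3,rmA), free(left)} = {ball_in(b1,rmB)}
  ∪ pre   = {ball_in(b1,rmB)} ∪ {carry(b3,left), robot_in(rmA)}
          = {ball_in(b1,rmB), carry(b3,left), robot_in(rmA)}

== RESULT ==
["ball_in(b1,rmB)", "carry(b3,left)", "robot_in(rmA)"]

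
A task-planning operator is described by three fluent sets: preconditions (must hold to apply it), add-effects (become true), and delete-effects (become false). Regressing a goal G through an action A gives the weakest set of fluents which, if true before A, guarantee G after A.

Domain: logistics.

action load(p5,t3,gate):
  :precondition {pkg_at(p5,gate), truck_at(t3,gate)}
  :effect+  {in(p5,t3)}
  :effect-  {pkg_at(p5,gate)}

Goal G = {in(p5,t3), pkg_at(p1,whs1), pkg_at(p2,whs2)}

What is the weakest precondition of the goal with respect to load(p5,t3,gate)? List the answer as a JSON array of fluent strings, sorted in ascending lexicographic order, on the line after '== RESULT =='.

Regress:
  G ∩ del = {}  (empty — regression defined)
  G \ add = {in(p5,t3), pkg_at(p1,whs1), pkg_at(p2,whs2)} \ {in(p5,t3)} = {pkg_at(p1,whs1), pkg_at(p2,whs2)}
  ∪ pre   = {pkg_at(p1,whs1), pkg_at(p2,whs2)} ∪ {pkg_at(p5,gate), truck_at(t3,gate)}
          = {pkg_at(p1,whs1), pkg_at(p2,whs2), pkg_at(p5,gate), truck_at(t3,gate)}

== RESULT ==
["pkg_at(p1,whs1)", "pkg_at(p2,whs2)", "pkg_at(p5,gate)", "truck_at(t3,gate)"]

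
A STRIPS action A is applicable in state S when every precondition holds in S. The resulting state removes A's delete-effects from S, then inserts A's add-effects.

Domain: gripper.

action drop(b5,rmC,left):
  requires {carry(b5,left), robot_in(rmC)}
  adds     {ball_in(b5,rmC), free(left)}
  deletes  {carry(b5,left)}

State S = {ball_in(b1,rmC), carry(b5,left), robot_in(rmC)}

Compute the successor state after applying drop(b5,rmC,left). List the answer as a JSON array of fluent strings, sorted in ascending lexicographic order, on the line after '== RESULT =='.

Progress:
  pre ⊆ S: {carry(b5,left), robot_in(rmC)} ⊆ S  — applicable
  S \ del = {ball_in(b1,rmC), robot_in(rmC)}
  ∪ add   = {ball_in(b1,rmC), ball_in(b5,rmC), free(left), robot_in(rmC)}

== RESULT ==
["ball_in(b1,rmC)", "ball_in(b5,rmC)", "free(left)", "robot_in(rmC)"]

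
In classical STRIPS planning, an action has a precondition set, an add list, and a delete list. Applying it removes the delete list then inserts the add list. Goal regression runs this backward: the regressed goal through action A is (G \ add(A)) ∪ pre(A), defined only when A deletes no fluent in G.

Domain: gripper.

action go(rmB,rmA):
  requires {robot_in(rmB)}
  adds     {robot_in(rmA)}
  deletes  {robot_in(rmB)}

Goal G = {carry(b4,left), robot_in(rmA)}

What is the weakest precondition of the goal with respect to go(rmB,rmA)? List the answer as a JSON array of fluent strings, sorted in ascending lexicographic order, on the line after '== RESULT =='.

Compute (G \ add) ∪ pre:
  G ∩ del = {}  (empty — regression defined)
  G \ add = {carry(b4,left), robot_in(rmA)} \ {robot_in(rmA)} = {carry(b4,left)}
  ∪ pre   = {carry(b4,left)} ∪ {robot_in(rmB)}
          = {carry(b4,left), robot_in(rmB)}

== RESULT ==
["carry(b4,left)", "robot_in(rmB)"]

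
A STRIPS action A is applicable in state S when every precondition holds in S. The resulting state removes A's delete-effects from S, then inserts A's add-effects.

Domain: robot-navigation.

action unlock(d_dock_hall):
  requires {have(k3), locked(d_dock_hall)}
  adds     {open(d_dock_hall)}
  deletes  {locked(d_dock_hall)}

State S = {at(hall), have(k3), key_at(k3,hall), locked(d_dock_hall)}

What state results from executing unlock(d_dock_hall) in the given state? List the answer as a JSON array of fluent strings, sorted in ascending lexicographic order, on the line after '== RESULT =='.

Progress:
  pre ⊆ S: {have(k3), locked(d_dock_hall)} ⊆ S  — applicable
  S \ del = {at(hall), have(k3), key_at(k3,hall)}
  ∪ add   = {at(hall), have(k3), key_at(k3,hall), open(d_dock_hall)}

== RESULT ==
["at(hall)", "have(k3)", "key_at(k3,hall)", "open(d_dock_hall)"]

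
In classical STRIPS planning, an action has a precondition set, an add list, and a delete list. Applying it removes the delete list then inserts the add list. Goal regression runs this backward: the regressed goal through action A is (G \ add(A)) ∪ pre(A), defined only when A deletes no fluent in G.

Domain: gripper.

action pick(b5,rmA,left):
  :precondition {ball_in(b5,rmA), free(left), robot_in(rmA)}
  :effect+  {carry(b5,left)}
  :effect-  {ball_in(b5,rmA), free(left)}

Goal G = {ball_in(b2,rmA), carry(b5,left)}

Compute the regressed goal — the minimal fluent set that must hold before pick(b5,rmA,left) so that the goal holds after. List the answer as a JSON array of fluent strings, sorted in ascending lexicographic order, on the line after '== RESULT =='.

Regress:
  G ∩ del = {}  (empty — regression defined)
  G \ add = {ball_in(b2,rmA), carry(b5,left)} \ {carry(b5,left)} = {ball_in(b2,rmA)}
  ∪ pre   = {ball_in(b2,rmA)} ∪ {ball_in(b5,rmA), free(left), robot_in(rmA)}
          = {ball_in(b2,rmA), ball_in(b5,rmA), free(left), robot_in(rmA)}

== RESULT ==
["ball_in(b2,rmA)", "ball_in(b5,rmA)", "free(left)", "robot_in(rmA)"]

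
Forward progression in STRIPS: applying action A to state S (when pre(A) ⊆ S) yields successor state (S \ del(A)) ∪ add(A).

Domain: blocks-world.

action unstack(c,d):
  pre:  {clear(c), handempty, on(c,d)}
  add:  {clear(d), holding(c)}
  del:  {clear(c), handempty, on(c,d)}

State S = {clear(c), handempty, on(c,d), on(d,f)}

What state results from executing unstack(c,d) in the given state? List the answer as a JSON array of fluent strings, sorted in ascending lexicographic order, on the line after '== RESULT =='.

Compute (S \ del) ∪ add:
  pre ⊆ S: {clear(c), handempty, on(c,d)} ⊆ S  — applicable
  S \ del = {on(d,f)}
  ∪ add   = {clear(d), holding(c), on(d,f)}

== RESULT ==
["clear(d)", "holding(c)", "on(d,f)"]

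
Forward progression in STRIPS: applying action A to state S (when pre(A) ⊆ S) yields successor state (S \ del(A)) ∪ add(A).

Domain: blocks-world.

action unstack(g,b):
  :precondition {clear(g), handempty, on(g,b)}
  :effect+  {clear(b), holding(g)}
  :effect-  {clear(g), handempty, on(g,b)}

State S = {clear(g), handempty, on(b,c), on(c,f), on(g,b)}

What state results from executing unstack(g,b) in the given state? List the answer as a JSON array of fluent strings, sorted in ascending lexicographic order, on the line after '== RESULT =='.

Compute (S \ del) ∪ add:
  pre ⊆ S: {clear(g), handempty, on(g,b)} ⊆ S  — applicable
  S \ del = {on(b,c), on(c,f)}
  ∪ add   = {clear(b), holding(g), on(b,c), on(c,f)}

== RESULT ==
["clear(b)", "holding(g)", "on(b,c)", "on(c,f)"]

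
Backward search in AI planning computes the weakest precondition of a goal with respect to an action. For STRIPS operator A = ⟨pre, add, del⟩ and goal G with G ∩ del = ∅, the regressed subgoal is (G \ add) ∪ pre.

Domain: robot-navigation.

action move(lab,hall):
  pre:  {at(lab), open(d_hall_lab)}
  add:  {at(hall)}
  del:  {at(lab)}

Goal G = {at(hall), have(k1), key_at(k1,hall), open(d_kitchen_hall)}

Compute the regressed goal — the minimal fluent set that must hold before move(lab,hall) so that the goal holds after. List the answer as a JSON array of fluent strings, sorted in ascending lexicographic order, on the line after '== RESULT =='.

Regress:
  G ∩ del = {}  (empty — regression defined)
  G \ add = {at(hall), have(k1), key_at(k1,hall), open(d_kitchen_hall)} \ {at(hall)} = {have(k1), key_at(k1,hall), open(d_kitchen_hall)}
  ∪ pre   = {have(k1), key_at(k1,hall), open(d_kitchen_hall)} ∪ {at(lab), open(d_hall_lab)}
          = {at(lab), have(k1), key_at(k1,hall), open(d_hall_lab), open(d_kitchen_hall)}

== RESULT ==
["at(lab)", "have(k1)", "key_at(k1,hall)", "open(d_hall_lab)", "open(d_kitchen_hall)"]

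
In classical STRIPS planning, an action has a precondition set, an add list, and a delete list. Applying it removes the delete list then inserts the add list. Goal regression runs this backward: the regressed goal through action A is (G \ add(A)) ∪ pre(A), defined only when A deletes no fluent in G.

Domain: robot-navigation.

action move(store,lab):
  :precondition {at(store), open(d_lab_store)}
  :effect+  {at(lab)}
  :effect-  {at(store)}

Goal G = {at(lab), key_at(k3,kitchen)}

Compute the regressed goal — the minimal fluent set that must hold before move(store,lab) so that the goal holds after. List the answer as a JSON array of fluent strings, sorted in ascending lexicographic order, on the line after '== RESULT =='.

Compute (G \ add) ∪ pre:
  G ∩ del = {}  (empty — regression defined)
  G \ add = {at(lab), key_at(k3,kitchen)} \ {at(lab)} = {key_at(k3,kitchen)}
  ∪ pre   = {key_at(k3,kitchen)} ∪ {at(store), open(d_lab_store)}
          = {at(store), key_at(k3,kitchen), open(d_lab_store)}

== RESULT ==
["at(store)", "key_at(k3,kitchen)", "open(d_lab_store)"]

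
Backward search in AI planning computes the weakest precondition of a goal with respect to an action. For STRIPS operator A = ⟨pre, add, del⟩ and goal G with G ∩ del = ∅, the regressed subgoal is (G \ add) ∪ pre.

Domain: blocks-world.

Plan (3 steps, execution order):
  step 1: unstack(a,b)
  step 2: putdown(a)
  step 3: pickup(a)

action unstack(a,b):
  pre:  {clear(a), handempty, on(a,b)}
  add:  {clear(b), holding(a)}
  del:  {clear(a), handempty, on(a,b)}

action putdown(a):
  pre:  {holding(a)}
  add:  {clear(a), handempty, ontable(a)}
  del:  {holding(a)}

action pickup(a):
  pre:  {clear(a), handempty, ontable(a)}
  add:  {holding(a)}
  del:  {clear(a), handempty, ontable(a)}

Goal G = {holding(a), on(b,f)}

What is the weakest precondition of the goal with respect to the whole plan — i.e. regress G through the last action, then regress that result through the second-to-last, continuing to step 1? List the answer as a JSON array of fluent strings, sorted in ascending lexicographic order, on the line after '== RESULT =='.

Work backward from the goal:
  through step 3 (pickup(a)): drop {holding(a)}, keep {on(b,f)}, require {clear(a), handempty, ontable(a)}
    → {clear(a), handempty, on(b,f), ontable(a)}
  through step 2 (putdown(a)): drop {clear(a), handempty, ontable(a)}, keep {on(b,f)}, require {holding(a)}
    → {holding(a), on(b,f)}
  through step 1 (unstack(a,b)): drop {holding(a)}, keep {on(b,f)}, require {clear(a), handempty, on(a,b)}
    → {clear(a), handempty, on(a,b), on(b,f)}

== RESULT ==
["clear(a)", "handempty", "on(a,b)", "on(b,f)"]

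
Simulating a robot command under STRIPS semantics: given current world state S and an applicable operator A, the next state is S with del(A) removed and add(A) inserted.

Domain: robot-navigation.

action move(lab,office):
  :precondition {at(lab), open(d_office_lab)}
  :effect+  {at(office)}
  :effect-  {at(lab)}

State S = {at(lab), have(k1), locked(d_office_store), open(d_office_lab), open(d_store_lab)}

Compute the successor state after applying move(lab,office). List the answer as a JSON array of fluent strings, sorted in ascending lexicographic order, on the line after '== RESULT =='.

Progress:
  pre ⊆ S: {at(lab), open(d_office_lab)} ⊆ S  — applicable
  S \ del = {have(k1), locked(d_office_store), open(d_office_lab), open(d_store_lab)}
  ∪ add   = {at(office), have(k1), locked(d_office_store), open(d_office_lab), open(d_store_lab)}

== RESULT ==
["at(office)", "have(k1)", "locked(d_office_store)", "open(d_office_lab)", "open(d_store_lab)"]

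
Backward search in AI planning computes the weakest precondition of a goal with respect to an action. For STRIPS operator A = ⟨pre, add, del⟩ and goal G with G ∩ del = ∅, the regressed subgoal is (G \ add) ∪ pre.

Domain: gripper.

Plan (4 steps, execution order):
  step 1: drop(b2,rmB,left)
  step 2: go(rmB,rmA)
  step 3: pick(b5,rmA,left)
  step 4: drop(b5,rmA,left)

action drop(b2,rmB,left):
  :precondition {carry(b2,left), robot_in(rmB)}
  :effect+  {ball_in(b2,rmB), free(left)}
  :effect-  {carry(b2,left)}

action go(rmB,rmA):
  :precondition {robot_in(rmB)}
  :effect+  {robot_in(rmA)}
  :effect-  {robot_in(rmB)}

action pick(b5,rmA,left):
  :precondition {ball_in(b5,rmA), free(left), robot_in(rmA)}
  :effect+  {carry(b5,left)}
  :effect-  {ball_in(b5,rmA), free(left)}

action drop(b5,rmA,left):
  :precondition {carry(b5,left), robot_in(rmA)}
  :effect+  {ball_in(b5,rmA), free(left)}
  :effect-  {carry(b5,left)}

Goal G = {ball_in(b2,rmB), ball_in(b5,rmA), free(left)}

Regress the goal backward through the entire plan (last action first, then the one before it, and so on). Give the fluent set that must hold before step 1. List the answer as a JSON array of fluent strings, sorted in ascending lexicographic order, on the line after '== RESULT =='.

Regress step by step:
  through step 4 (drop(b5,rmA,left)): drop {ball_in(b5,rmA), free(left)}, keep {ball_in(b2,rmB)}, require {carry(b5,left), robot_in(rmA)}
    → {ball_in(b2,rmB), carry(b5,left), robot_in(rmA)}
  through step 3 (pick(b5,rmA,left)): drop {carry(b5,left)}, keep {ball_in(b2,rmB), robot_in(rmA)}, require {ball_in(b5,rmA), free(left), robot_in(rmA)}
    → {ball_in(b2,rmB), ball_in(b5,rmA), free(left), robot_in(rmA)}
  through step 2 (go(rmB,rmA)): drop {robot_in(rmA)}, keep {ball_in(b2,rmB), ball_in(b5,rmA), free(left)}, require {robot_in(rmB)}
    → {ball_in(b2,rmB), ball_in(b5,rmA), free(left), robot_in(rmB)}
  through step 1 (drop(b2,rmB,left)): drop {ball_in(b2,rmB), free(left)}, keep {ball_in(b5,rmA), robot_in(rmB)}, require {carry(b2,left), robot_in(rmB)}
    → {ball_in(b5,rmA), carry(b2,left), robot_in(rmB)}

== RESULT ==
["ball_in(b5,rmA)", "carry(b2,left)", "robot_in(rmB)"]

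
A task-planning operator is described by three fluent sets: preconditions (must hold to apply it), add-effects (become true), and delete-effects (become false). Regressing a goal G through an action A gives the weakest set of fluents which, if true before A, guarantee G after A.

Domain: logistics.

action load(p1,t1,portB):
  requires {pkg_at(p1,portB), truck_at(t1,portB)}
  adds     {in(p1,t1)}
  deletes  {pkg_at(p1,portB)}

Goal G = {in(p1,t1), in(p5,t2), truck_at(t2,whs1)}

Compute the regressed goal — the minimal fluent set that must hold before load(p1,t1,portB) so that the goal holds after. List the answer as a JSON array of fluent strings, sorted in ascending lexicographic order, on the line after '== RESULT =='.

Compute (G \ add) ∪ pre:
  G ∩ del = {}  (empty — regression defined)
  G \ add = {in(p1,t1), in(p5,t2), truck_at(t2,whs1)} \ {in(p1,t1)} = {in(p5,t2), truck_at(t2,whs1)}
  ∪ pre   = {in(p5,t2), truck_at(t2,whs1)} ∪ {pkg_at(p1,portB), truck_at(t1,portB)}
          = {in(p5,t2), pkg_at(p1,portB), truck_at(t1,portB), truck_at(t2,whs1)}

== RESULT ==
["in(p5,t2)", "pkg_at(p1,portB)", "truck_at(t1,portB)", "truck_at(t2,whs1)"]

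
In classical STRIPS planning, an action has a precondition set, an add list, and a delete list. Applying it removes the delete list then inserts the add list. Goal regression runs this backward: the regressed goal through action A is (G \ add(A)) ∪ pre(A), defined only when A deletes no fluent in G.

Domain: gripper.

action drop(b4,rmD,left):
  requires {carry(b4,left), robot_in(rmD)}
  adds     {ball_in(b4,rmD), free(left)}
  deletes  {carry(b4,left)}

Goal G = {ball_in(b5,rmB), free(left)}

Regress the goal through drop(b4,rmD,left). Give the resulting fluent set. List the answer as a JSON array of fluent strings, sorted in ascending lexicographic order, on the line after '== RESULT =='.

Compute (G \ add) ∪ pre:
  G ∩ del = {}  (empty — regression defined)
  G \ add = {ball_in(b5,rmB), free(left)} \ {ball_in(b4,rmD), free(left)} = {ball_in(b5,rmB)}
  ∪ pre   = {ball_in(b5,rmB)} ∪ {carry(b4,left), robot_in(rmD)}
          = {ball_in(b5,rmB), carry(b4,left), robot_in(rmD)}

== RESULT ==
["ball_in(b5,rmB)", "carry(b4,left)", "robot_in(rmD)"]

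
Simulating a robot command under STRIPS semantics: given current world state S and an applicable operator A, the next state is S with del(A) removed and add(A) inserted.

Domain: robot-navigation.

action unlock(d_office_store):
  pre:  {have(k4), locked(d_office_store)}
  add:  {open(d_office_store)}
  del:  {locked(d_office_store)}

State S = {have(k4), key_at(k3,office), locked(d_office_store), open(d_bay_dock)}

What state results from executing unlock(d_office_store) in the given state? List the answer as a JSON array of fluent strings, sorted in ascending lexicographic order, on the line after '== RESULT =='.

Compute (S \ del) ∪ add:
  pre ⊆ S: {have(k4), locked(d_office_store)} ⊆ S  — applicable
  S \ del = {have(k4), key_at(k3,office), open(d_bay_dock)}
  ∪ add   = {have(k4), key_at(k3,office), open(d_bay_dock), open(d_office_store)}

== RESULT ==
["have(k4)", "key_at(k3,office)", "open(d_bay_dock)", "open(d_office_store)"]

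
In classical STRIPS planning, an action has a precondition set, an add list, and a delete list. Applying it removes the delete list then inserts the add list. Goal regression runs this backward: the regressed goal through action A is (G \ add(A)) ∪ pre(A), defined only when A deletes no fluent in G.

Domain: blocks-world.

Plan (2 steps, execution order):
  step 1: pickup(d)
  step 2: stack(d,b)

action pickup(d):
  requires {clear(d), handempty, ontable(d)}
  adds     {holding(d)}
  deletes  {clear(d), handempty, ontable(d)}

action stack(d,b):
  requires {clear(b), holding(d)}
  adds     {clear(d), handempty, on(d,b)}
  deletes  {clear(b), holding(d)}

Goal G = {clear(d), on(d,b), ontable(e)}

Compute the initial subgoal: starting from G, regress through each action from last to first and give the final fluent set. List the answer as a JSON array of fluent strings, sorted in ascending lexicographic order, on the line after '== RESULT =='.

Work backward from the goal:
  through step 2 (stack(d,b)): drop {clear(d), on(d,b)}, keep {ontable(e)}, require {clear(b), holding(d)}
    → {clear(b), holding(d), ontable(e)}
  through step 1 (pickup(d)): drop {holding(d)}, keep {clear(b), ontable(e)}, require {clear(d), handempty, ontable(d)}
    → {clear(b), clear(d), handempty, ontable(d), ontable(e)}

== RESULT ==
["clear(b)", "clear(d)", "handempty", "ontable(d)", "ontable(e)"]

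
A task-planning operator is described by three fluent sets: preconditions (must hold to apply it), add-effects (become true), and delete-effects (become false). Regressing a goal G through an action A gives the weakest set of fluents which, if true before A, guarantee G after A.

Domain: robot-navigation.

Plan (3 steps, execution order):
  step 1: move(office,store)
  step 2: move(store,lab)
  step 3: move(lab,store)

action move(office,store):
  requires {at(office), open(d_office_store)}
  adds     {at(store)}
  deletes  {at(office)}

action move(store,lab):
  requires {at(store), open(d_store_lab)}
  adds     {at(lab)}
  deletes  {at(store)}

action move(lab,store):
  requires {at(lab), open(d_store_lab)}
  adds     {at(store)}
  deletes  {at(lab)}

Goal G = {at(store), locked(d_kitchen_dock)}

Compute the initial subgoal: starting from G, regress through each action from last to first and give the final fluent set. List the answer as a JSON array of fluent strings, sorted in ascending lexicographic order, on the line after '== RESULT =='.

Regress step by step:
  through step 3 (move(lab,store)): drop {at(store)}, keep {locked(d_kitchen_dock)}, require {at(lab), open(d_store_lab)}
    → {at(lab), locked(d_kitchen_dock), open(d_store_lab)}
  through step 2 (move(store,lab)): drop {at(lab)}, keep {locked(d_kitchen_dock), open(d_store_lab)}, require {at(store), open(d_store_lab)}
    → {at(store), locked(d_kitchen_dock), open(d_store_lab)}
  through step 1 (move(office,store)): drop {at(store)}, keep {locked(d_kitchen_dock), open(d_store_lab)}, require {at(office), open(d_office_store)}
    → {at(office), locked(d_kitchen_dock), open(d_office_store), open(d_store_lab)}

== RESULT ==
["at(office)", "locked(d_kitchen_dock)", "open(d_office_store)", "open(d_store_lab)"]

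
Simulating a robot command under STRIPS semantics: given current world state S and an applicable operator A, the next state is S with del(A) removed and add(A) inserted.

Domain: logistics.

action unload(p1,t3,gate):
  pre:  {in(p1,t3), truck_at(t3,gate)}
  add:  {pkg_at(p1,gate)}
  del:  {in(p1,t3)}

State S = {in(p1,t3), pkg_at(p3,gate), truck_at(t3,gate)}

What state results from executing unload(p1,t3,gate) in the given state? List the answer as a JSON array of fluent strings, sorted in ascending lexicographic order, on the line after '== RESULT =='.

Progress:
  pre ⊆ S: {in(p1,t3), truck_at(t3,gate)} ⊆ S  — applicable
  S \ del = {pkg_at(p3,gate), truck_at(t3,gate)}
  ∪ add   = {pkg_at(p1,gate), pkg_at(p3,gate), truck_at(t3,gate)}

== RESULT ==
["pkg_at(p1,gate)", "pkg_at(p3,gate)", "truck_at(t3,gate)"]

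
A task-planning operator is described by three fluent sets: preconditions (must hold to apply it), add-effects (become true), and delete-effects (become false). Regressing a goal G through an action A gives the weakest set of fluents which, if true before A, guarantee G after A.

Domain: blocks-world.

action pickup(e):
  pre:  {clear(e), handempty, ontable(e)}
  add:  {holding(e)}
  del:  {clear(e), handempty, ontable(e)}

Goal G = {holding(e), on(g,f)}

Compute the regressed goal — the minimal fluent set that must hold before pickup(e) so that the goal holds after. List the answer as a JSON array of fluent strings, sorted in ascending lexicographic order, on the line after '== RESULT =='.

Regress:
  G ∩ del = {}  (empty — regression defined)
  G \ add = {holding(e), on(g,f)} \ {holding(e)} = {on(g,f)}
  ∪ pre   = {on(g,f)} ∪ {clear(e), handempty, ontable(e)}
          = {clear(e), handempty, on(g,f), ontable(e)}

== RESULT ==
["clear(e)", "handempty", "on(g,f)", "ontable(e)"]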